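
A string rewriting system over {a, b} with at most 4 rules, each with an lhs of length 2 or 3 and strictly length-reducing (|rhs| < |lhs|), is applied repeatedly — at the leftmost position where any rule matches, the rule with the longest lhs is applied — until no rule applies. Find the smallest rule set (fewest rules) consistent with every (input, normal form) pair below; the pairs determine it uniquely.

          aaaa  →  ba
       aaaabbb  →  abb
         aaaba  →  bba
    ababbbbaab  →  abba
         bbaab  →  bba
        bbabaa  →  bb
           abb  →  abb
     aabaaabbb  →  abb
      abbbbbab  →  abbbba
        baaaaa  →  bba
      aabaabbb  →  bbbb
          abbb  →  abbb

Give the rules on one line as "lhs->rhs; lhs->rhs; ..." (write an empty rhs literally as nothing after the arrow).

aa->a; aaa->b; aab->a; bab->a

  | aaaa => ba
  | aaaabbb => babbb => abb
  | aaaba => bba
  | ababbbbaab => aabbbaab => abbaab => abba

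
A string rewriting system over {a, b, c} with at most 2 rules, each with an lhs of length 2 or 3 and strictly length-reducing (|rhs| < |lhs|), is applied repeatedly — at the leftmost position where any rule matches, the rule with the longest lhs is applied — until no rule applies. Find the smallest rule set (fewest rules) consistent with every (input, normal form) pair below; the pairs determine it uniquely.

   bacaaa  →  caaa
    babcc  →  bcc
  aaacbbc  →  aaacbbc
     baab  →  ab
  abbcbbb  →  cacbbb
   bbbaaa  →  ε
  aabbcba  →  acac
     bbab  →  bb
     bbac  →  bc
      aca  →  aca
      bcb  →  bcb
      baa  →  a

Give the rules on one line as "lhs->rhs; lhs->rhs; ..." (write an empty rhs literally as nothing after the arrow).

  | bacaaa => caaa
  | babcc => bcc
  | aaacbbc
  | baab => ab

abb->ca; ba->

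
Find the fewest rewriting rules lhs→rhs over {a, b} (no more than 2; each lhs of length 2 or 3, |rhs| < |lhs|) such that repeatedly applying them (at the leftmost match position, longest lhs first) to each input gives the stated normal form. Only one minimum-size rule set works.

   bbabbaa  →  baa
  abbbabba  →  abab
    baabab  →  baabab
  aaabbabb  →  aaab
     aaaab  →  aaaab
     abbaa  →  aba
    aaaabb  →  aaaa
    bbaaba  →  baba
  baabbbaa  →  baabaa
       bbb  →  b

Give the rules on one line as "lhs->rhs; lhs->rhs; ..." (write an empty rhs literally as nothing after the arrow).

bb->; bba->b

  | bbabbaa => bbbaa => baa
  | abbbabba => ababba => abab
  | baabab
  | aaabbabb => aaabbb => aaab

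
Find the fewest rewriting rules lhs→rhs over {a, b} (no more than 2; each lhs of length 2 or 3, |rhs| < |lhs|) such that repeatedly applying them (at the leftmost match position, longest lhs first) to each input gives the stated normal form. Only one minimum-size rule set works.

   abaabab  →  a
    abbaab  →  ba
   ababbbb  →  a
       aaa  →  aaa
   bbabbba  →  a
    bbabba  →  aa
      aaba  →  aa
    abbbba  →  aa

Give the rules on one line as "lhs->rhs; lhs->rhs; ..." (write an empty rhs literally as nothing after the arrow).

ab->; bbb->a

  | abaabab => aabab => aab => a
  | abbaab => baab => ba
  | ababbbb => abbbb => bbb => a
  | aaa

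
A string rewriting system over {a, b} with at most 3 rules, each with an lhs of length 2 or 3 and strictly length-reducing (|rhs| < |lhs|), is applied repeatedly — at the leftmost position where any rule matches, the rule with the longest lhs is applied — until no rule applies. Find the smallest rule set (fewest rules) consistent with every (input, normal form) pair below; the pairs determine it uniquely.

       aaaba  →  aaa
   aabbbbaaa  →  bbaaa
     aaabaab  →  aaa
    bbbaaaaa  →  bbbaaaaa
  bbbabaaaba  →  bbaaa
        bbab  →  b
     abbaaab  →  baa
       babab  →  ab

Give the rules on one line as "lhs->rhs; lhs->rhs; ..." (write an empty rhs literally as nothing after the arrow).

aab->a; abb->b; bab->

  | aaaba => aaa
  | aabbbbaaa => abbbaaa => bbaaa
  | aaabaab => aaaab => aaa
  | bbbaaaaa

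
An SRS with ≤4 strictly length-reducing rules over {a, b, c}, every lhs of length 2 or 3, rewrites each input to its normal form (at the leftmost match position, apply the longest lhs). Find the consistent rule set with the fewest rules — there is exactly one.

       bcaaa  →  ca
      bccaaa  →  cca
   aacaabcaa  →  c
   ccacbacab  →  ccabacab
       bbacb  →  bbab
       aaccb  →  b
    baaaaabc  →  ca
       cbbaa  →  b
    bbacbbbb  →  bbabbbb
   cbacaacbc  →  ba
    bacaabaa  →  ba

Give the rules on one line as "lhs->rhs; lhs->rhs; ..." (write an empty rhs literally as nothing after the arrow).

aa->c; bc->; cb->b

  | bcaaa => aaa => ca
  | bccaaa => caaa => cca
  | aacaabcaa => ccaabcaa => cccbcaa => ccbcaa => cbcaa => bcaa => aa => c
  | ccacbacab => ccabacab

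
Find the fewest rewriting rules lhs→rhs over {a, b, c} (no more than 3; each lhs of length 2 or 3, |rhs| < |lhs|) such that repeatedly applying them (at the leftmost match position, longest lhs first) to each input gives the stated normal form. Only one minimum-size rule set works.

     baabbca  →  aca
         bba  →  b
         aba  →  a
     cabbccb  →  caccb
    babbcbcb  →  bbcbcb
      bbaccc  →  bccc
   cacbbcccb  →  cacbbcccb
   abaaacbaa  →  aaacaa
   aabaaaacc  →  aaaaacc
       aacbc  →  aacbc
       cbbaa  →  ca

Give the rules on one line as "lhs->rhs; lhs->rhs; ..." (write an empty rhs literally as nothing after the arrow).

  | baabbca => abbca => aca
  | bba => b
  | aba => a
  | cabbccb => caccb

abb->a; ba->; cba->ca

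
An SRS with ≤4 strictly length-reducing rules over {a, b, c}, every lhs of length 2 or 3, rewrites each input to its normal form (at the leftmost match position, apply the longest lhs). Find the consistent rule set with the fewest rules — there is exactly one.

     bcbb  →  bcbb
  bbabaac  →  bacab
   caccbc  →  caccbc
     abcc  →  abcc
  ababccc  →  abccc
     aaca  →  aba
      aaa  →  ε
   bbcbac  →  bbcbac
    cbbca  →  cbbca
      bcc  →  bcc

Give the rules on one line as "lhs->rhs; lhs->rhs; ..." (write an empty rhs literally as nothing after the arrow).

aaa->; aac->ab; bab->ac

  | bcbb
  | bbabaac => bacaac => bacab
  | caccbc
  | abcc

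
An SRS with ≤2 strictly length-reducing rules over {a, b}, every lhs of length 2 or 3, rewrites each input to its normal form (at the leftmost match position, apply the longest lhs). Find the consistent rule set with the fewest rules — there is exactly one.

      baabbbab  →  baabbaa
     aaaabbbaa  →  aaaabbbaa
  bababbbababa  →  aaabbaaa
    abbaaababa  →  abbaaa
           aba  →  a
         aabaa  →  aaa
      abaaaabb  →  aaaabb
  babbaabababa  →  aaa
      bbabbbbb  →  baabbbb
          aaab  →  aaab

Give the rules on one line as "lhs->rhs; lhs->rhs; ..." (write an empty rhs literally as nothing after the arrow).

aba->a; bab->aa

  | baabbbab => baabbaa
  | aaaabbbaa
  | bababbbababa => aaabbbababa => aaabbaaaba => aaabbaaa
  | abbaaababa => abbaaaba => abbaaa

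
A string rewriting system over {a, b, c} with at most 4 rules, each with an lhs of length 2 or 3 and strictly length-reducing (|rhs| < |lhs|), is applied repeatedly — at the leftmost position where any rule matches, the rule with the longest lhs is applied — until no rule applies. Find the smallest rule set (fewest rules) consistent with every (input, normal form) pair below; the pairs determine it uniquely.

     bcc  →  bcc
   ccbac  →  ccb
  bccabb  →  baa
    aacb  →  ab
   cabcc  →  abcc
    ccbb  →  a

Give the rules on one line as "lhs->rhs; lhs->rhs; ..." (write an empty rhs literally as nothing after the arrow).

  | bcc
  | ccbac => ccb
  | bccabb => bcabb => babb => baa
  | aacb => ab

ac->; bb->a; ca->a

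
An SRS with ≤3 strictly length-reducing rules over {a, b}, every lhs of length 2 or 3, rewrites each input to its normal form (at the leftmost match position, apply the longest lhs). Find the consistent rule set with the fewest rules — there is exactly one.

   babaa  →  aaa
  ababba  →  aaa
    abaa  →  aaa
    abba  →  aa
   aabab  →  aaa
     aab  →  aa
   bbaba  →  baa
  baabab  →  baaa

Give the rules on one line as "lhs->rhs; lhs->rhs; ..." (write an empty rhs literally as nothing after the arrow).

  | babaa => aaa
  | ababba => aabba => aaba => aaa
  | abaa => aaa
  | abba => aba => aa

ab->a; bab->a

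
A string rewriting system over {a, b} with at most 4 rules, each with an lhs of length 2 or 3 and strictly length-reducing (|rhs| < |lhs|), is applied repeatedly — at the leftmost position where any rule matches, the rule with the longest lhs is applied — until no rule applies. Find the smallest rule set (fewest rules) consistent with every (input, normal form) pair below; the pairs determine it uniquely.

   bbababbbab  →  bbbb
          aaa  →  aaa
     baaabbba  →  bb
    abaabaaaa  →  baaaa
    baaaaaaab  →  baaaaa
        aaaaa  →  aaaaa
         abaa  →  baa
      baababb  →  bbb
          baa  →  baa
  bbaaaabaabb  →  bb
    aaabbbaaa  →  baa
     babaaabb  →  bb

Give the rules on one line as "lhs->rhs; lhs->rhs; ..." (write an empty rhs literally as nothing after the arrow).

  | bbababbbab => bbabbbab => bbbbab => bbbb
  | aaa
  | baaabbba => babba => bbba => bb
  | abaabaaaa => baabaaaa => baaaa

aab->; ab->b; bba->b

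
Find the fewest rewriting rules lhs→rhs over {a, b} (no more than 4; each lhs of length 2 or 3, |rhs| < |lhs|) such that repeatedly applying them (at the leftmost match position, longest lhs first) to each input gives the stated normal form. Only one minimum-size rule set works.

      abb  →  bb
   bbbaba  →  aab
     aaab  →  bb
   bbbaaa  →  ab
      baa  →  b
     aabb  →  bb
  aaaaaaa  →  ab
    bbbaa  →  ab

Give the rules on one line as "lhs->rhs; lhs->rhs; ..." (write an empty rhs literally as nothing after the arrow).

  | abb => bb
  | bbbaba => aaba => aab
  | aaab => abb => bb
  | bbbaaa => aaaa => aba => ab

aaa->ab; abb->bb; ba->b; bbb->a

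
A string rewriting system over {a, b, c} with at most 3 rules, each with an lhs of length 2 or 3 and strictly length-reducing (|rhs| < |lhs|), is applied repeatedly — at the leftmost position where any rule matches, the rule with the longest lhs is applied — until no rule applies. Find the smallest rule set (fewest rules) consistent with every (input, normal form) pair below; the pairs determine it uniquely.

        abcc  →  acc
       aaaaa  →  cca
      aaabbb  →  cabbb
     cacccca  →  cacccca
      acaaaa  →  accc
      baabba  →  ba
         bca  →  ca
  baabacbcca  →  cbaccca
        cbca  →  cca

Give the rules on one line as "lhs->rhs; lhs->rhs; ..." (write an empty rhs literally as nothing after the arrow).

aa->c; bc->c; cbb->b

  | abcc => acc
  | aaaaa => caaa => cca
  | aaabbb => cabbb
  | cacccca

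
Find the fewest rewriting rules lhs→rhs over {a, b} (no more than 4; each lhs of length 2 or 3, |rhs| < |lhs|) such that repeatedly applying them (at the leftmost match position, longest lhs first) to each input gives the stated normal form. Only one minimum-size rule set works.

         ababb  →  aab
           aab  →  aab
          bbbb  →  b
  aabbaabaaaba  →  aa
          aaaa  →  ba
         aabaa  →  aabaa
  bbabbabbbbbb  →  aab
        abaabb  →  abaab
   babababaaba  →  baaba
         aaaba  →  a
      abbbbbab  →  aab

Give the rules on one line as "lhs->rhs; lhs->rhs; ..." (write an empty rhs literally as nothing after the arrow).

aaa->b; bab->a; bb->b; bba->a

  | ababb => aab
  | aab
  | bbbb => bbb => bb => b
  | aabbaabaaaba => aaaabaaaba => babaaaba => aaaaba => baba => aa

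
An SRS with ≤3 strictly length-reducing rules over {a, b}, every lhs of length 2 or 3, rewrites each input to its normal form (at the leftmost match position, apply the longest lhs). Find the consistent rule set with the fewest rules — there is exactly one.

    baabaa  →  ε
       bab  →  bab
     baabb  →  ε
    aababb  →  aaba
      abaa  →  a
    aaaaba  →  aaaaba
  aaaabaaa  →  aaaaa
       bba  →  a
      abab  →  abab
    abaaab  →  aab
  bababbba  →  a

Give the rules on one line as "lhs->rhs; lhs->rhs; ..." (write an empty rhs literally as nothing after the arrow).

baa->; bb->; bbb->aa

  | baabaa => baa => ε
  | bab
  | baabb => bb => ε
  | aababb => aaba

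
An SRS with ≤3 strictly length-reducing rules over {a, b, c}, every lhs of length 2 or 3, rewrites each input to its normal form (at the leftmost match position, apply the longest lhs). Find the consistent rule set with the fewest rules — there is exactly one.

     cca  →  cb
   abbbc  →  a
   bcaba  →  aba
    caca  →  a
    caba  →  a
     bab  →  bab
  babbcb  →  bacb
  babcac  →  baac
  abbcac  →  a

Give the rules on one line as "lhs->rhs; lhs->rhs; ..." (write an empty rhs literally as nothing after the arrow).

bb->; bc->; ca->b

  | cca => cb
  | abbbc => abc => a
  | bcaba => aba
  | caca => bca => a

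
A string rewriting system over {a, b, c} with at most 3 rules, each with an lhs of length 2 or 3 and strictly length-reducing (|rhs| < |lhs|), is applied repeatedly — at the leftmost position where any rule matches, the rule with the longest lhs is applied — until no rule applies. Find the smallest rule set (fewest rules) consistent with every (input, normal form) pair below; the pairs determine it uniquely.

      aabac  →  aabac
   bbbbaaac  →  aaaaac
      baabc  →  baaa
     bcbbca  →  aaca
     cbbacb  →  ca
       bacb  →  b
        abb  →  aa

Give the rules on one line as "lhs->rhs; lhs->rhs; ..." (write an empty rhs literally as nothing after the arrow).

  | aabac
  | bbbbaaac => abbaaac => aaaaac
  | baabc => baaa
  | bcbbca => abbca => aaca

acb->; bb->a; bc->a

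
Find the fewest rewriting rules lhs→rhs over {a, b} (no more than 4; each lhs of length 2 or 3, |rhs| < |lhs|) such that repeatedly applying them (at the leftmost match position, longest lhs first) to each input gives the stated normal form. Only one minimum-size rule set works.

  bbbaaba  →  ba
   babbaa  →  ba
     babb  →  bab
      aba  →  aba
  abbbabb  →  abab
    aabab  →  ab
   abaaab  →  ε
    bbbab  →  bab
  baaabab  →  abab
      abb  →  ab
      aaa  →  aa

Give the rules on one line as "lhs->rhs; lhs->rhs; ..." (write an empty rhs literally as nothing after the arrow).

  | bbbaaba => bbaaba => baaba => ba
  | babbaa => babaa => ba
  | babb => bab
  | aba

aaa->aa; aab->; baa->; bb->b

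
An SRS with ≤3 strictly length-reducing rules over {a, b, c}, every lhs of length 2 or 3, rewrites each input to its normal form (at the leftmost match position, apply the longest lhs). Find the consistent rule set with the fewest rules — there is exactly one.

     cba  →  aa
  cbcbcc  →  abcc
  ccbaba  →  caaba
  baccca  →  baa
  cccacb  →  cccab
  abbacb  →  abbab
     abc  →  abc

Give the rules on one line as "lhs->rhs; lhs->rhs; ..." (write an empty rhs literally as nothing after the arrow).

  | cba => aa
  | cbcbcc => acbcc => abcc
  | ccbaba => caaba
  | baccca => bacca => baca => baa

ac->a; cb->a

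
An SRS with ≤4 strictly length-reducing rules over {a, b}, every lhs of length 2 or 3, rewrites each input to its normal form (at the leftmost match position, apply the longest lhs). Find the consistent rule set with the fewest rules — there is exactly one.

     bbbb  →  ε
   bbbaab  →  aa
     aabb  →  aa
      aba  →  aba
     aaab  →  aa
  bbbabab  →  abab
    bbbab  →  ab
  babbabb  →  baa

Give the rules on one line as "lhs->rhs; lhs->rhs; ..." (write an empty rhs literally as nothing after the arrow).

aaa->aa; aab->aa; bb->; bbb->bb

  | bbbb => bbb => bb => ε
  | bbbaab => bbaab => aab => aa
  | aabb => aab => aa
  | aba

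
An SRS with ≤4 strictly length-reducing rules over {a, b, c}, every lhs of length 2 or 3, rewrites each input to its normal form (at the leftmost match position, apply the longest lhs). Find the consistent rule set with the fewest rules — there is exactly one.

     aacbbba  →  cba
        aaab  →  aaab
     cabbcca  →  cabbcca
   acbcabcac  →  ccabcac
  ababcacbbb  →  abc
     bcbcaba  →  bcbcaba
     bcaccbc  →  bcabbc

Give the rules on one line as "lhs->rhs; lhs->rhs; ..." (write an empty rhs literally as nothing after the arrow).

acb->c; bbb->c; ccb->bb

  | aacbbba => acbba => cba
  | aaab
  | cabbcca
  | acbcabcac => ccabcac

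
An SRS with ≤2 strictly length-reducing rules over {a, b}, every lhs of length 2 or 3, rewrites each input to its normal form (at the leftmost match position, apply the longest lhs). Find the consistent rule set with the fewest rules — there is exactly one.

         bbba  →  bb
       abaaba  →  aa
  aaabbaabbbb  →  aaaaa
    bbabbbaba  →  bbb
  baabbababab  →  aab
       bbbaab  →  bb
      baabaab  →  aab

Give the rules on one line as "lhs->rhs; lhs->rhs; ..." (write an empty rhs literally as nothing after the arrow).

  | bbba => bb
  | abaaba => aaba => aa
  | aaabbaabbbb => aaaaabbbb => aaaaabb => aaaaa
  | bbabbbaba => bbbbaba => bbbba => bbb

abb->a; ba->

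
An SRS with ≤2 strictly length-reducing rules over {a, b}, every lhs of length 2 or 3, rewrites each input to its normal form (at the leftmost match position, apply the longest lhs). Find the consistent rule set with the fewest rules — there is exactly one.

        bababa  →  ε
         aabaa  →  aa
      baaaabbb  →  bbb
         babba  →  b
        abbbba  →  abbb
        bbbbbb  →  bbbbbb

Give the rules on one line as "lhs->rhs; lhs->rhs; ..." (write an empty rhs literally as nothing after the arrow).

ba->; baa->ba

  | bababa => baba => ba => ε
  | aabaa => aaba => aa
  | baaaabbb => baaabbb => baabbb => babbb => bbb
  | babba => bba => b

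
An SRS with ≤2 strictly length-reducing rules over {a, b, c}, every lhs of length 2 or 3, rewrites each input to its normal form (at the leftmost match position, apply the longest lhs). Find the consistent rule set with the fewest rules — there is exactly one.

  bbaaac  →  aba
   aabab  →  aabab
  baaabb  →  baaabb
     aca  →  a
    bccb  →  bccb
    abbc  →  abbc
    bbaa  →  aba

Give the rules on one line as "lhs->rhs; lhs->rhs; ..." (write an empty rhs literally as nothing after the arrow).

ac->; bba->ab

  | bbaaac => abaac => aba
  | aabab
  | baaabb
  | aca => a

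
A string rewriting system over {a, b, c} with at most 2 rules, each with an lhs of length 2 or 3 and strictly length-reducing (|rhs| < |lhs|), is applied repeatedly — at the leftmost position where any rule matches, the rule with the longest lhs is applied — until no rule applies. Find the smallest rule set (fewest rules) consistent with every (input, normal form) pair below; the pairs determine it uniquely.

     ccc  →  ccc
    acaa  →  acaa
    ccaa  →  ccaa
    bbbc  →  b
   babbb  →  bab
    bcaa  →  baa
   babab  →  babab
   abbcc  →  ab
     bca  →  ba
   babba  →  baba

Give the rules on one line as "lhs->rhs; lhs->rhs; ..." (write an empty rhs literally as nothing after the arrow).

  | ccc
  | acaa
  | ccaa
  | bbbc => bbc => bc => b

bb->b; bc->b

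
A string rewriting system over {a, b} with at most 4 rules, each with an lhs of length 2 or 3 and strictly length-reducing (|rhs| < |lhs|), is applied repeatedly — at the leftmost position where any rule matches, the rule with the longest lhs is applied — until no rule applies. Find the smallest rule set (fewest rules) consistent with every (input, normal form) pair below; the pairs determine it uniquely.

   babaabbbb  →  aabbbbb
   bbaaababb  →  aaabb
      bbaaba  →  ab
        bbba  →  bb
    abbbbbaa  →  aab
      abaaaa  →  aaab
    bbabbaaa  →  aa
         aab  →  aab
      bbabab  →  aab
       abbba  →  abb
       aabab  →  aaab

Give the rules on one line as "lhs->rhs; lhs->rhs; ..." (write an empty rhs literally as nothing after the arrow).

ba->; baa->ab; bab->ab

  | babaabbbb => abaabbbb => aabbbbb
  | bbaaababb => babababb => abababb => aababb => aaabb
  | bbaaba => babba => abba => ab
  | bbba => bb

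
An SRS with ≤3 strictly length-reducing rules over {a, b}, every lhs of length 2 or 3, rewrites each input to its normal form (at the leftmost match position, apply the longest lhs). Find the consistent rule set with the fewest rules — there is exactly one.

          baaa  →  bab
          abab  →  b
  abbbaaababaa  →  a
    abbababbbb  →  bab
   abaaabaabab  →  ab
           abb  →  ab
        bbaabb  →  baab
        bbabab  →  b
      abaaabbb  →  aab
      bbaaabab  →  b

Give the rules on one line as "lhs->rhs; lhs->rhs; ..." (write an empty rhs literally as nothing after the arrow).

  | baaa => bab
  | abab => b
  | abbbaaababaa => abbaaababaa => abaaababaa => aababaa => abaa => a
  | abbababbbb => abababbbb => babbbb => babbb => babb => bab

aaa->ab; aba->; bb->b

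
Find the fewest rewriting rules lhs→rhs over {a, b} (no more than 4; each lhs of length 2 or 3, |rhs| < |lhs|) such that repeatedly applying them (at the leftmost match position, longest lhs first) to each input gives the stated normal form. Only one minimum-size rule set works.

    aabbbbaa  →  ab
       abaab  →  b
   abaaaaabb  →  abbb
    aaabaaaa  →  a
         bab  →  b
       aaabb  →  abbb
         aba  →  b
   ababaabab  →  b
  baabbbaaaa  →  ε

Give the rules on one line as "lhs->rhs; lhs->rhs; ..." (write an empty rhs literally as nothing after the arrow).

  | aabbbbaa => abbbaa => abba => ab
  | abaab => bab => b
  | abaaaaabb => baaaabb => aaabb => abbb
  | aaabaaaa => abbaaaa => abaaa => baa => a

aaa->ab; aab->a; aba->b; ba->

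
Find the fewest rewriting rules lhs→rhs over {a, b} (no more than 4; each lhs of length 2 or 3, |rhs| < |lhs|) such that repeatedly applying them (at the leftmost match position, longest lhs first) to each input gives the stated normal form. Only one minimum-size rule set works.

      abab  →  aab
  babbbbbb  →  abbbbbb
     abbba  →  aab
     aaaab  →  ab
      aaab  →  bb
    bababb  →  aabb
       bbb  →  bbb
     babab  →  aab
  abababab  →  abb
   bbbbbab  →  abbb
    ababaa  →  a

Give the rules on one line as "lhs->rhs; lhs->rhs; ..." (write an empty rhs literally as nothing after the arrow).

aaa->b; ba->a; bba->ab

  | abab => aab
  | babbbbbb => abbbbbb
  | abbba => abab => aab
  | aaaab => bab => ab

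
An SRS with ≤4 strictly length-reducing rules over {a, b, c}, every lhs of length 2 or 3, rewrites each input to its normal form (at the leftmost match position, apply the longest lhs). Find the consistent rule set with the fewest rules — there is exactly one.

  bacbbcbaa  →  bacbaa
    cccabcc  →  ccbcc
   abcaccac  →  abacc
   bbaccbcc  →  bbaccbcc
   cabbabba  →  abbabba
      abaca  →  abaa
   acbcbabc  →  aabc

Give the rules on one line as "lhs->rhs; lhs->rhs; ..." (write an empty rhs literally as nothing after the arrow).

  | bacbbcbaa => bacbaa
  | cccabcc => ccbcc
  | abcaccac => abaccac => abacc
  | bbaccbcc

bcb->; ca->a; cca->c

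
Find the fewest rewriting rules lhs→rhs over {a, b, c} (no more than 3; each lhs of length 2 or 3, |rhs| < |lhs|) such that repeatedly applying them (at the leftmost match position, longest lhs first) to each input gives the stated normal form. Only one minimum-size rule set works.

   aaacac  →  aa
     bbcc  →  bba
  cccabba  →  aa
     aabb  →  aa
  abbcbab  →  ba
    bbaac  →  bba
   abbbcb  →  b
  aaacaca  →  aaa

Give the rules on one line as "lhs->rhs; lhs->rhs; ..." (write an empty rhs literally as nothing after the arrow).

ab->a; ac->; cc->a

  | aaacac => aaac => aa
  | bbcc => bba
  | cccabba => acabba => abba => aba => aa
  | aabb => aab => aa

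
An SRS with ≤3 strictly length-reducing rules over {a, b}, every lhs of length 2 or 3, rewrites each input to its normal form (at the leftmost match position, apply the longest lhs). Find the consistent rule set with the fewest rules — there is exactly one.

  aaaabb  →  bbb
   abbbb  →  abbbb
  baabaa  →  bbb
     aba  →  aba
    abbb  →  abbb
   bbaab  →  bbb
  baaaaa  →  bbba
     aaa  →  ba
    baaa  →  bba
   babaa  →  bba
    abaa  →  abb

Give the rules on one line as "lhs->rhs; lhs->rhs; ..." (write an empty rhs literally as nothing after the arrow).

  | aaaabb => baabb => bbb
  | abbbb
  | baabaa => bbaa => bbb
  | aba

aa->b; aab->b; bab->ba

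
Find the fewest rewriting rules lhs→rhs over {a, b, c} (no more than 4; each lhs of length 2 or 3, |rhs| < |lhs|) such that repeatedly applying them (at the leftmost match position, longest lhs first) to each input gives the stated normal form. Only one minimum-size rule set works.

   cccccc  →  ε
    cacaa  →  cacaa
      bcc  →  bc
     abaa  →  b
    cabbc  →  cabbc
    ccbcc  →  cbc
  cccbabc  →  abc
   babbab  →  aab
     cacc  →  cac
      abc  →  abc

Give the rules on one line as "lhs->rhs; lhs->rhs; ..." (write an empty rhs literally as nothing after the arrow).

  | cccccc => ccc => ε
  | cacaa
  | bcc => bc
  | abaa => aaa => b

aaa->b; ba->a; cc->c; ccc->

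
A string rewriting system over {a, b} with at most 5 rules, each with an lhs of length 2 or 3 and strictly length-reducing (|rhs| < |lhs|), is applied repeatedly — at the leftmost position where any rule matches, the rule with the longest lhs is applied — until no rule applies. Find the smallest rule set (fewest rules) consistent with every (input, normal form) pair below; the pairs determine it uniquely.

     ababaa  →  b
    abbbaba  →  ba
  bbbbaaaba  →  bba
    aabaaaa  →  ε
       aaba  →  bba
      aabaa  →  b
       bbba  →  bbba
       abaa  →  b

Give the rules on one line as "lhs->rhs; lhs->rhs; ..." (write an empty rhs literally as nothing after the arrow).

aa->b; ab->; baa->; bab->

  | ababaa => abaa => aa => b
  | abbbaba => bbaba => ba
  | bbbbaaaba => bbbaba => bba
  | aabaaaa => bbaaaa => baa => ε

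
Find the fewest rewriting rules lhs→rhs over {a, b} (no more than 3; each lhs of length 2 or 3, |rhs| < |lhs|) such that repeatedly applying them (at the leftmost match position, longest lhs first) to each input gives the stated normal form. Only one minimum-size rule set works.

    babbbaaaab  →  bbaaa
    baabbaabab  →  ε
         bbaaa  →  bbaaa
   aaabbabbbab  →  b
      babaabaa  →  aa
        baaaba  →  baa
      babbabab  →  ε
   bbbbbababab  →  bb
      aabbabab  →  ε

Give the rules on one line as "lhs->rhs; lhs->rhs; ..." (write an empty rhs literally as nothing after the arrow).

ab->; aba->; bab->

  | babbbaaaab => bbaaaab => bbaaa
  | baabbaabab => babaabab => aabab => ab => ε
  | bbaaa
  | aaabbabbbab => aababbbab => abbbab => bbab => b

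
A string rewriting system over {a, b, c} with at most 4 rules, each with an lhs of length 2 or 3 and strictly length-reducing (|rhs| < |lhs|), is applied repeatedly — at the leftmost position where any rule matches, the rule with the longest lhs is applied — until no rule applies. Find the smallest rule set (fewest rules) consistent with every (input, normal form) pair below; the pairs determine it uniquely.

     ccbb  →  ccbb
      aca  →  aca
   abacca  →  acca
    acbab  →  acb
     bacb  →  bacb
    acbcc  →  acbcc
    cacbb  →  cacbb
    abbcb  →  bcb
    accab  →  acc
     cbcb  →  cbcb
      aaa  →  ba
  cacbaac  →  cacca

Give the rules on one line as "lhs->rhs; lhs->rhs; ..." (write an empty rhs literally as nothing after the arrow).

aa->b; ab->; bbc->ca

  | ccbb
  | aca
  | abacca => acca
  | acbab => acb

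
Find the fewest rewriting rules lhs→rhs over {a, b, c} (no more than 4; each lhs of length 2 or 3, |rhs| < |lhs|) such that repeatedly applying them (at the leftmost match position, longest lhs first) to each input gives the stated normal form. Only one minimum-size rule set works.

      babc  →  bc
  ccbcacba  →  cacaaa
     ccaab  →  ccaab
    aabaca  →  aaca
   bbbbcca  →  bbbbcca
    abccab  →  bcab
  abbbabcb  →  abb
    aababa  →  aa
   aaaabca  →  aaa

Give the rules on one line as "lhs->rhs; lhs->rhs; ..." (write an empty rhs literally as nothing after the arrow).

  | babc => bc
  | ccbcacba => cacacba => cacaaa
  | ccaab
  | aabaca => aaca

abc->b; ba->; cb->a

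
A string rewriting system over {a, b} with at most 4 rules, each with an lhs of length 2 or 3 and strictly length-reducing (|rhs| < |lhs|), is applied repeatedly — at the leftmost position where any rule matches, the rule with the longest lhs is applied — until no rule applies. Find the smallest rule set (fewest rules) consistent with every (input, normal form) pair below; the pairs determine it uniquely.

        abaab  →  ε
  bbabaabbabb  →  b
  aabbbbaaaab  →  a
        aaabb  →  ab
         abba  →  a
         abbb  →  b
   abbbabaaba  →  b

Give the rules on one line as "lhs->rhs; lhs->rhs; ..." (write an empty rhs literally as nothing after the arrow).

aa->b; abb->; ba->b; bb->a

  | abaab => abab => abb => ε
  | bbabaabbabb => aabaabbabb => bbaabbabb => aaabbabb => babbabb => bbbabb => ababb => abbb => b
  | aabbbbaaaab => bbbbbaaaab => abbbaaaab => baaaab => baaab => baab => bab => bb => a
  | aaabb => babb => bbb => ab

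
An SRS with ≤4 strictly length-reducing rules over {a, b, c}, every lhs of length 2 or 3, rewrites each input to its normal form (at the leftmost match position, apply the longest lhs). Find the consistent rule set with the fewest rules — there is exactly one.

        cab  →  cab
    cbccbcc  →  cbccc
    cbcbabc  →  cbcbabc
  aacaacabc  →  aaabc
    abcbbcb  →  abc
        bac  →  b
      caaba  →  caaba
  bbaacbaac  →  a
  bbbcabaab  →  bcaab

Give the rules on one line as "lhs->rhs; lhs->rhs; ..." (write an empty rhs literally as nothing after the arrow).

  | cab
  | cbccbcc => cbccc
  | cbcbabc
  | aacaacabc => aaacabc => aaabc

ac->; baa->a; bb->; ccb->c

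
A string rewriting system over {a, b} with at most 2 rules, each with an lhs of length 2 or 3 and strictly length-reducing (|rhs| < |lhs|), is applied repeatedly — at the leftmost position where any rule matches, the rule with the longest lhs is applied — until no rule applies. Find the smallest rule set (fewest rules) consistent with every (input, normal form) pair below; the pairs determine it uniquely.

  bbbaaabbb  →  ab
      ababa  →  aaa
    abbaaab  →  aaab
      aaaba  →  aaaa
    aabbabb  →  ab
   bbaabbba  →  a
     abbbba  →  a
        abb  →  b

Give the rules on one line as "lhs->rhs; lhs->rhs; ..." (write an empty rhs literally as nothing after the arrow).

  | bbbaaabbb => bbaaabbb => baaabbb => aaabbb => aabb => ab
  | ababa => aaba => aaa
  | abbaaab => baaab => aaab
  | aaaba => aaaa

abb->b; ba->a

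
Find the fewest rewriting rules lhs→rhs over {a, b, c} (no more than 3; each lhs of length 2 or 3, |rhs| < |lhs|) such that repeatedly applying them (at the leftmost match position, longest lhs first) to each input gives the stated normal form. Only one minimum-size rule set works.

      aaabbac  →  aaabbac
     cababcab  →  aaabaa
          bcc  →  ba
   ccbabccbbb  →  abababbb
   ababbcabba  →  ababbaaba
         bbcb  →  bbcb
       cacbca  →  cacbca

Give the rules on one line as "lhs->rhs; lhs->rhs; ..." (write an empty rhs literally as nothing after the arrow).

cab->aa; cc->a

  | aaabbac
  | cababcab => aaabcab => aaabaa
  | bcc => ba
  | ccbabccbbb => ababccbbb => abababbb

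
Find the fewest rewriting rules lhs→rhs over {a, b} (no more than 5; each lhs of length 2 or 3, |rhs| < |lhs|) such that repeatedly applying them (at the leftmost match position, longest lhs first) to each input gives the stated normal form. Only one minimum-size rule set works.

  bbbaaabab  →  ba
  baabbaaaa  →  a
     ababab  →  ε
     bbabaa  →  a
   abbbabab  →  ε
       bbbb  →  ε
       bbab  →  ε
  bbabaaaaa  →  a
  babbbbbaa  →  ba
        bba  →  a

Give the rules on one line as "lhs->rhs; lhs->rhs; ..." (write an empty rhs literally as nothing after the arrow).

aa->a; aab->ba; ab->; bb->

  | bbbaaabab => baaabab => baabab => bbaab => aab => ba
  | baabbaaaa => bbabaaaa => abaaaa => aaaa => aaa => aa => a
  | ababab => abab => ab => ε
  | bbabaa => abaa => aa => a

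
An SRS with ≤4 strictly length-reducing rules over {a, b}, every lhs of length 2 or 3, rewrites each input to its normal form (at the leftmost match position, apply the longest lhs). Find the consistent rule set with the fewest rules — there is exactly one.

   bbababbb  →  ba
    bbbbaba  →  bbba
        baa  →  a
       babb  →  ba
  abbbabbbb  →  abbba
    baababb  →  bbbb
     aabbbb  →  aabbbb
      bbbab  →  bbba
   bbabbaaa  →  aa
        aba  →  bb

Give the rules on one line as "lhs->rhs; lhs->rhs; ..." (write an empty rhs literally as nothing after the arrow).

  | bbababbb => bbaabbb => babbb => babb => bab => ba
  | bbbbaba => bbbbaa => bbba
  | baa => a
  | babb => bab => ba

aba->bb; baa->a; bab->ba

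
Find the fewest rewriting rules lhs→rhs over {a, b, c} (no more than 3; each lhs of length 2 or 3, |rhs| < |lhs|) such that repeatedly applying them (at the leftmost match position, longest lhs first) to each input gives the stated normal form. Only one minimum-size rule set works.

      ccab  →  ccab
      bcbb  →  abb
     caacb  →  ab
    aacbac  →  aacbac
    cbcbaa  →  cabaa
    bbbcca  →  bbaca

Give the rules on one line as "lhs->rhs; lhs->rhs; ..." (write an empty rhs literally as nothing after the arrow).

bc->a; caa->b

  | ccab
  | bcbb => abb
  | caacb => bcb => ab
  | aacbac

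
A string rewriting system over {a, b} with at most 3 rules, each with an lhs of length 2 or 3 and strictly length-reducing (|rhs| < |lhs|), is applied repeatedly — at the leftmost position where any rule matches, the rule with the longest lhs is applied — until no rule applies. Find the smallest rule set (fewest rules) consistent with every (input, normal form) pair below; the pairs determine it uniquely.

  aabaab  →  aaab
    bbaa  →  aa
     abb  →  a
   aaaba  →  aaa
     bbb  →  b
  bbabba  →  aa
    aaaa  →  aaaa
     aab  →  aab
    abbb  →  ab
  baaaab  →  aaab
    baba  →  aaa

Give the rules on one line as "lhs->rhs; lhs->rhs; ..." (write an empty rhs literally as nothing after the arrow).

  | aabaab => aaab
  | bbaa => aa
  | abb => a
  | aaaba => aaa

ba->; bab->aa; bb->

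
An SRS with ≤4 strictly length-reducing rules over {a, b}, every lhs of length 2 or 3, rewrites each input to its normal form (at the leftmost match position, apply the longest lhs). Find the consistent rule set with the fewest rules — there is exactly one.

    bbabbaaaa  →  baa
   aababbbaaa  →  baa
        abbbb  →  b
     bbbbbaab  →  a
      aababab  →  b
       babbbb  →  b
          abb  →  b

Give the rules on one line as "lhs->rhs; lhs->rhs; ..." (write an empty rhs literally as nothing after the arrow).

  | bbabbaaaa => babbaaaa => abaaaa => baaaa => baaa => baa
  | aababbbaaa => ababbbaaa => babbbaaa => abbaaa => bbaaa => baaa => baa
  | abbbb => bbbb => bbb => bb => b
  | bbbbbaab => bbbbaab => bbbaab => bbaab => baab => bab => a

aaa->aa; ab->b; bab->a; bb->b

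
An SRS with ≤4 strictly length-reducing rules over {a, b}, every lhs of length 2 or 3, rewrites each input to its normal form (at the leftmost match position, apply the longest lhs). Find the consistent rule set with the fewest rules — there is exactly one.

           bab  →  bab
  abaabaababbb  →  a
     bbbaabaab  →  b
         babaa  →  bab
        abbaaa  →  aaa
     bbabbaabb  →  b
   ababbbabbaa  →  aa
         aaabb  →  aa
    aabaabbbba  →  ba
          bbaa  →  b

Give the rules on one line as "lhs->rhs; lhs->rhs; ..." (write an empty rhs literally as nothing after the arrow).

  | bab
  | abaabaababbb => abbaababbb => aababbb => aabb => a
  | bbbaabaab => bbaabaab => baabaab => bbaab => baab => bb => b
  | babaa => bab

abb->; baa->b; bb->b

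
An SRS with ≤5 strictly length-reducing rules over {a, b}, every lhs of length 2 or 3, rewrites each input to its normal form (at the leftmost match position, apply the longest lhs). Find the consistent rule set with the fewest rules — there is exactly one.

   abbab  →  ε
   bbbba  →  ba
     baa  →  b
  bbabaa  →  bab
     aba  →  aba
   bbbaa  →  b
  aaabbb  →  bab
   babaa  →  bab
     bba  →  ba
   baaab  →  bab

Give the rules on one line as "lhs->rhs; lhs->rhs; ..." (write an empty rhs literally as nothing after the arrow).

aa->; abb->ba; bb->; bba->ba

  | abbab => baab => bb => ε
  | bbbba => bba => ba
  | baa => b
  | bbabaa => babaa => bab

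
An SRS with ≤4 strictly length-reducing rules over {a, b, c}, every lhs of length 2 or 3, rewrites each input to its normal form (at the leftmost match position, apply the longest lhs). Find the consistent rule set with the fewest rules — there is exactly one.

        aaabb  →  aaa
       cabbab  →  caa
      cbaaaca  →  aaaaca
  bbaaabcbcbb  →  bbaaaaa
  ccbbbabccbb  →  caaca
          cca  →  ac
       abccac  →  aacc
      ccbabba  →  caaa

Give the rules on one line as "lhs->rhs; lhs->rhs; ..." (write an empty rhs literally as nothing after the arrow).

ab->a; cb->a; cca->ac

  | aaabb => aaab => aaa
  | cabbab => cabab => caab => caa
  | cbaaaca => aaaaca
  | bbaaabcbcbb => bbaaacbcbb => bbaaaacbb => bbaaaaab => bbaaaaa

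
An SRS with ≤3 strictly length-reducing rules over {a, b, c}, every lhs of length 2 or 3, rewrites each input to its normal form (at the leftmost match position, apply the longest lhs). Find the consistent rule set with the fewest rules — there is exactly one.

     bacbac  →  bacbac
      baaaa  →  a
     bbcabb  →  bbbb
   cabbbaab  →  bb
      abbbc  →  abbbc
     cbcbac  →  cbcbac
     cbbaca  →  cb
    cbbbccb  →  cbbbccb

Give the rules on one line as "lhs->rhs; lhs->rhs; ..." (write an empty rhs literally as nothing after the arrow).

  | bacbac
  | baaaa => caa => a
  | bbcabb => bbbb
  | cabbbaab => bbbaab => bbab => bb

baa->c; bba->b; ca->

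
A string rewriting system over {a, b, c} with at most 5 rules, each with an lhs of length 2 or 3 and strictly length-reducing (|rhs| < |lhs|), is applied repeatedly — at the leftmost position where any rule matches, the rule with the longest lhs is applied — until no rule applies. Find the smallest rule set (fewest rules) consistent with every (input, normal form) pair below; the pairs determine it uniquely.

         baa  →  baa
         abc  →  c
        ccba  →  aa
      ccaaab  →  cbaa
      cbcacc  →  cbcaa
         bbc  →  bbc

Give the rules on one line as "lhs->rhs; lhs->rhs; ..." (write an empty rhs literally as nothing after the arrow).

  | baa
  | abc => c
  | ccba => aba => aa
  | ccaaab => cbaab => cbaa

ab->a; abc->c; cc->a; cca->cb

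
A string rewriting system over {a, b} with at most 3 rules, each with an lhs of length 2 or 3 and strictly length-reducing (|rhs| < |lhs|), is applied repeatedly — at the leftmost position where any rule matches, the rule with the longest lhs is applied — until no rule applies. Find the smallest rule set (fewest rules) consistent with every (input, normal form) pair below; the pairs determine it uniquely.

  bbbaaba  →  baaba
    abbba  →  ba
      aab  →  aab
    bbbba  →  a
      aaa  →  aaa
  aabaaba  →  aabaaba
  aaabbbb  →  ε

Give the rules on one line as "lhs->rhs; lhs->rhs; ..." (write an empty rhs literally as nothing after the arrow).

abb->bb; bb->

  | bbbaaba => baaba
  | abbba => bbba => ba
  | aab
  | bbbba => bba => a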